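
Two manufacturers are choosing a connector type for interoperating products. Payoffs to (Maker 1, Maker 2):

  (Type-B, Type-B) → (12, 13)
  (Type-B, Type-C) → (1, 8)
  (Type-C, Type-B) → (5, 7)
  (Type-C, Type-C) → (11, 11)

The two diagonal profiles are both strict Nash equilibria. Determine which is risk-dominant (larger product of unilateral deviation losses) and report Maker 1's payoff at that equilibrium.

11

At both Type-B: Maker 1 loses 12 − 5 = 7 by deviating; Maker 2 loses 13 − 8 = 5. Product = 7·5 = 35.
At both Type-C: Maker 1 loses 11 − 1 = 10 by deviating; Maker 2 loses 11 − 7 = 4. Product = 10·4 = 40.
40 > 35, so both Type-C is risk-dominant. Maker 1's payoff there is 11.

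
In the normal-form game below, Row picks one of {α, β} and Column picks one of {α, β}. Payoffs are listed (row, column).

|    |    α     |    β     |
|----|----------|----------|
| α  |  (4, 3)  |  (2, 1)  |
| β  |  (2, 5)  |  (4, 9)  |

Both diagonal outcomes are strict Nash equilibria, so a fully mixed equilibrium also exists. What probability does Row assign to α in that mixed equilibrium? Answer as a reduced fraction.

Row's mix p on α must make Column indifferent between α and β.
Column's payoff from α: 3p + 5(1−p). From β: 1p + 9(1−p).
Set equal: 2p = 4(1−p) → p = 4/6 = 2/3.

2/3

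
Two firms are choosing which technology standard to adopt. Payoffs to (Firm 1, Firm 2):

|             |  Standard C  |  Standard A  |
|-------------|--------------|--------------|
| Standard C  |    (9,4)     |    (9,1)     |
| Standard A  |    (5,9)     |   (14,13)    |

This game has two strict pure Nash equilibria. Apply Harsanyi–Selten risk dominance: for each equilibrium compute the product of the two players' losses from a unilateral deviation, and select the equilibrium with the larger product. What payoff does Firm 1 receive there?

At both Standard C: Firm 1 loses 9 − 5 = 4 by deviating; Firm 2 loses 4 − 1 = 3. Product = 4·3 = 12.
At both Standard A: Firm 1 loses 14 − 9 = 5 by deviating; Firm 2 loses 13 − 9 = 4. Product = 5·4 = 20.
20 > 12, so both Standard A is risk-dominant. Firm 1's payoff there is 14.

14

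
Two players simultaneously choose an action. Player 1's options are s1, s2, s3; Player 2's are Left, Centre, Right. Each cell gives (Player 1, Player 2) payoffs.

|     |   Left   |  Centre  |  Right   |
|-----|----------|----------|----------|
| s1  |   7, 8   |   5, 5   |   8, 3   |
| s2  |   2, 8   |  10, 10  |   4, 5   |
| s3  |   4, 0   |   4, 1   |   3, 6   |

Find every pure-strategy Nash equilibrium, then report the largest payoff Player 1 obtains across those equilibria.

10

(s1, Left) is a pure NE (Player 1: 7 ≥ 4; Player 2: 8 ≥ 5). Player 1 gets 7.
(s2, Centre) is a pure NE (Player 1: 10 ≥ 5; Player 2: 10 ≥ 8). Player 1 gets 10.
Every other cell has a profitable deviation for at least one player. Highest of {7, 10} is 10.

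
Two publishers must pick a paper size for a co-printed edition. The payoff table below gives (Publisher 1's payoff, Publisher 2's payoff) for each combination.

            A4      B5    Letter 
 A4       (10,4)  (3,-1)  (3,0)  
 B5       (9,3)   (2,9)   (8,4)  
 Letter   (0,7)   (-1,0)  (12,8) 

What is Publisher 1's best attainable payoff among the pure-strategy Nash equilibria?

Both A4 is a pure NE (Publisher 1: 10 ≥ 9; Publisher 2: 4 ≥ 0). Publisher 1 gets 10.
Both Letter is a pure NE (Publisher 1: 12 ≥ 8; Publisher 2: 8 ≥ 7). Publisher 1 gets 12.
Every other cell has a profitable deviation for at least one player. Highest of {10, 12} is 12.

12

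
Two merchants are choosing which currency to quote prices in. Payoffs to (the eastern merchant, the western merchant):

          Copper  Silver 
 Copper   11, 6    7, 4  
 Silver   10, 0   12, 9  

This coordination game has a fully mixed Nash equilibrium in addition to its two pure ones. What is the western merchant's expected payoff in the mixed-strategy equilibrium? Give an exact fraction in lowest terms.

54/11

The eastern merchant mixes with probability p on Copper, chosen so the western merchant is indifferent: 6p + 0(1−p) = 4p + 9(1−p) gives p = 9/11.
The western merchant's expected payoff is 6·9/11 + 0·2/11 = 54/11.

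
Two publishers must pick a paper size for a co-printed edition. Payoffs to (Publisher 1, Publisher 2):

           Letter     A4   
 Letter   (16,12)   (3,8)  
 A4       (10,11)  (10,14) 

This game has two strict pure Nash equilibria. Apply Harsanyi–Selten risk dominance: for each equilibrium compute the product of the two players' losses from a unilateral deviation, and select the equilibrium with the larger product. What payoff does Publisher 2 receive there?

At both Letter: Publisher 1 loses 16 − 10 = 6 by deviating; Publisher 2 loses 12 − 8 = 4. Product = 6·4 = 24.
At both A4: Publisher 1 loses 10 − 3 = 7 by deviating; Publisher 2 loses 14 − 11 = 3. Product = 7·3 = 21.
24 > 21, so both Letter is risk-dominant. Publisher 2's payoff there is 12.

12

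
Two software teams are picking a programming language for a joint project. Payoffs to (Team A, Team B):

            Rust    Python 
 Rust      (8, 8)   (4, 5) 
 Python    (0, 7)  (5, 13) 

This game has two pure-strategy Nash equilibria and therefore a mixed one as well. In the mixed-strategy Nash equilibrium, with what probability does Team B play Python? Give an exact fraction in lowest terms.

Team B's mix q on Rust must make Team A indifferent between Rust and Python.
Team A's payoff from Rust: 8q + 4(1−q). From Python: 0q + 5(1−q).
Set equal: 8q = 1(1−q) → q = 1/9.
Probability on Python is 1 − 1/9 = 8/9.

8/9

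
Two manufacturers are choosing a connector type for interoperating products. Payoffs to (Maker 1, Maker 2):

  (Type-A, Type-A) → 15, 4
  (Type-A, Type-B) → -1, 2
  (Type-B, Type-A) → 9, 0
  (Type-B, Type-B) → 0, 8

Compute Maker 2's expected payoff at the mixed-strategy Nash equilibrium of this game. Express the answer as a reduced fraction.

16/5

Maker 1 mixes with probability p on Type-A, chosen so Maker 2 is indifferent: 4p + 0(1−p) = 2p + 8(1−p) gives p = 4/5.
Maker 2's expected payoff is 4·4/5 + 0·1/5 = 16/5.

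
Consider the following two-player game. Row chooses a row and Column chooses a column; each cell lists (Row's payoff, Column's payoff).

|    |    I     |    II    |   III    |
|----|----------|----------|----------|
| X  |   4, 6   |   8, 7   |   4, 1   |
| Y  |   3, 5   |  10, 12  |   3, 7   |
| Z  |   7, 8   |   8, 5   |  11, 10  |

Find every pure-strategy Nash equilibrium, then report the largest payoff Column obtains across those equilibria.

12

(Y, II) is a pure NE (Row: 10 ≥ 8; Column: 12 ≥ 7). Column gets 12.
(Z, III) is a pure NE (Row: 11 ≥ 4; Column: 10 ≥ 8). Column gets 10.
Every other cell has a profitable deviation for at least one player. Highest of {12, 10} is 12.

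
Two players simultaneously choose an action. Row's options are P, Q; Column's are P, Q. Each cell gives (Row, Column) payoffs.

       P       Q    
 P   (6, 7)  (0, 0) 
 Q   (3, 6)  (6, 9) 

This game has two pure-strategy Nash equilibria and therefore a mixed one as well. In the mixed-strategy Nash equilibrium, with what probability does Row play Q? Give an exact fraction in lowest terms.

7/10

Row's mix p on P must make Column indifferent between P and Q.
Column's payoff from P: 7p + 6(1−p). From Q: 0p + 9(1−p).
Set equal: 7p = 3(1−p) → p = 3/10.
Probability on Q is 1 − 3/10 = 7/10.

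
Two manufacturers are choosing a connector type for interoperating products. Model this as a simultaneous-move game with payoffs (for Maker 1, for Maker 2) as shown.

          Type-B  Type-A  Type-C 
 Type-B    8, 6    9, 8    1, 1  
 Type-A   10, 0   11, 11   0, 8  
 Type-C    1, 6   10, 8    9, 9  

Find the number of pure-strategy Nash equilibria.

Both Type-A: Maker 1 gets 11 (best alternative 10); Maker 2 gets 11 (best alternative 8). Neither deviates — NE.
Both Type-C: Maker 1 gets 9 (best alternative 1); Maker 2 gets 9 (best alternative 8). Neither deviates — NE.
Both Type-B is not a NE: Maker 1 would switch to Type-A (10 > 8).
No other cell survives both best-response checks, so there are 2 pure NE.

2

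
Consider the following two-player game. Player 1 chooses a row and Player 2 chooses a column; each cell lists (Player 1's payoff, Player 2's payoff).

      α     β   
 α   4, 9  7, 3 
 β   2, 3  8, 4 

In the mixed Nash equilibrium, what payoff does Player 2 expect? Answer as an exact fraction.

Player 1 mixes with probability p on α, chosen so Player 2 is indifferent: 9p + 3(1−p) = 3p + 4(1−p) gives p = 1/7.
Player 2's expected payoff is 9·1/7 + 3·6/7 = 27/7.

27/7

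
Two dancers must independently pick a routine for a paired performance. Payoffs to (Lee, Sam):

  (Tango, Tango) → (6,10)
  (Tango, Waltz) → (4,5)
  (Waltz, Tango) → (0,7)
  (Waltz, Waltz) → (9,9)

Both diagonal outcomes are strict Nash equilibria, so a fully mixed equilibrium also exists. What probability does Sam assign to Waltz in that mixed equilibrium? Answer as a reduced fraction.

6/11

Sam's mix q on Tango must make Lee indifferent between Tango and Waltz.
Lee's payoff from Tango: 6q + 4(1−q). From Waltz: 0q + 9(1−q).
Set equal: 6q = 5(1−q) → q = 5/11.
Probability on Waltz is 1 − 5/11 = 6/11.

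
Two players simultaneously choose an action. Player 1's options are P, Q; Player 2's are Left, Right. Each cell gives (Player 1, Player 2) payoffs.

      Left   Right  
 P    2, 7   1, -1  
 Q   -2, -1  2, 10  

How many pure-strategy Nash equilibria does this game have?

(P, Left): Player 1 gets 2 (best alternative -2); Player 2 gets 7 (best alternative -1). Neither deviates — NE.
(Q, Right): Player 1 gets 2 (best alternative 1); Player 2 gets 10 (best alternative -1). Neither deviates — NE.
(Q, Left) is not a NE: Player 1 would switch to P (2 > -2).
No other cell survives both best-response checks, so there are 2 pure NE.

2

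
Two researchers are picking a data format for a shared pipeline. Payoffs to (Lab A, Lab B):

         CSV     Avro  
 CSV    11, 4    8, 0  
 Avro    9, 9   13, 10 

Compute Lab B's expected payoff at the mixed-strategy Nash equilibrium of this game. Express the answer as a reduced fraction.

Lab A mixes with probability p on CSV, chosen so Lab B is indifferent: 4p + 9(1−p) = 0p + 10(1−p) gives p = 1/5.
Lab B's expected payoff is 4·1/5 + 9·4/5 = 8.

8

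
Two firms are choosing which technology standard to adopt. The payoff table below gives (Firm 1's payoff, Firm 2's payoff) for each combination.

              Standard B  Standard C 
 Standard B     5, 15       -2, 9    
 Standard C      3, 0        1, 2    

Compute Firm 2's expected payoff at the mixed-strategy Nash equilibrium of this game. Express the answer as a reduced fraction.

Firm 1 mixes with probability p on Standard B, chosen so Firm 2 is indifferent: 15p + 0(1−p) = 9p + 2(1−p) gives p = 1/4.
Firm 2's expected payoff is 15·1/4 + 0·3/4 = 15/4.

15/4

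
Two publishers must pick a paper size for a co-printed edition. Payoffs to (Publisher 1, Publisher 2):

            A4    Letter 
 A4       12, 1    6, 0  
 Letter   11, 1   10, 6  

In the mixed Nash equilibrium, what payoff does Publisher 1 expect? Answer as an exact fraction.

Publisher 2 mixes with probability q on A4, chosen so Publisher 1 is indifferent: 12q + 6(1−q) = 11q + 10(1−q) gives q = 4/5.
Publisher 1's expected payoff (from either row, since indifferent) is 12·4/5 + 6·1/5 = 54/5.

54/5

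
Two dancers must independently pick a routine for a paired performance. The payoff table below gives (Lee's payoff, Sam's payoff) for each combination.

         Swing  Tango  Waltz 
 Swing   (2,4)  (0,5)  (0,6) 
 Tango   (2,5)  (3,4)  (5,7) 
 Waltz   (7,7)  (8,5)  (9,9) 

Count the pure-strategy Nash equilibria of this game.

Both Waltz: Lee gets 9 (best alternative 5); Sam gets 9 (best alternative 7). Neither deviates — NE.
Both Tango is not a NE: Lee would switch to Waltz (8 > 3).
No other cell survives both best-response checks, so there is 1 pure NE.

1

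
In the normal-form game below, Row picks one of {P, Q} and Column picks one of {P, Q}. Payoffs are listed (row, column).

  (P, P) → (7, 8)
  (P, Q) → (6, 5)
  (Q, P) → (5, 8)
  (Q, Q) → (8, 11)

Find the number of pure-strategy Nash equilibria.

2

Both P: Row gets 7 (best alternative 5); Column gets 8 (best alternative 5). Neither deviates — NE.
Both Q: Row gets 8 (best alternative 6); Column gets 11 (best alternative 8). Neither deviates — NE.
(P, Q) is not a NE: Row would switch to Q (8 > 6).
No other cell survives both best-response checks, so there are 2 pure NE.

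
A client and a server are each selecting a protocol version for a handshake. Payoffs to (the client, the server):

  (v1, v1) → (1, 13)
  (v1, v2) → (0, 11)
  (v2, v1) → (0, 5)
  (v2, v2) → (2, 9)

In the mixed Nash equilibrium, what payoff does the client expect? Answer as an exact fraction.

2/3

The server mixes with probability q on v1, chosen so the client is indifferent: 1q + 0(1−q) = 0q + 2(1−q) gives q = 2/3.
The client's expected payoff (from either row, since indifferent) is 1·2/3 + 0·1/3 = 2/3.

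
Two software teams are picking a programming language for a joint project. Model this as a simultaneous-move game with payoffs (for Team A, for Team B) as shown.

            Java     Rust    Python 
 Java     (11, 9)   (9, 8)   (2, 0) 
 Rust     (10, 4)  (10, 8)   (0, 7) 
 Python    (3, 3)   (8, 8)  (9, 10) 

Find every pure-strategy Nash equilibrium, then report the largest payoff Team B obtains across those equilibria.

Both Java is a pure NE (Team A: 11 ≥ 10; Team B: 9 ≥ 8). Team B gets 9.
Both Rust is a pure NE (Team A: 10 ≥ 9; Team B: 8 ≥ 7). Team B gets 8.
Both Python is a pure NE (Team A: 9 ≥ 2; Team B: 10 ≥ 8). Team B gets 10.
Every other cell has a profitable deviation for at least one player. Highest of {9, 8, 10} is 10.

10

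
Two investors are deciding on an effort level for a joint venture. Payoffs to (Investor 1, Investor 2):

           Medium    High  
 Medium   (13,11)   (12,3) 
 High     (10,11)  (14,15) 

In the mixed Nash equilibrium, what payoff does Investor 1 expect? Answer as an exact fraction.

62/5

Investor 2 mixes with probability q on Medium, chosen so Investor 1 is indifferent: 13q + 12(1−q) = 10q + 14(1−q) gives q = 2/5.
Investor 1's expected payoff (from either row, since indifferent) is 13·2/5 + 12·3/5 = 62/5.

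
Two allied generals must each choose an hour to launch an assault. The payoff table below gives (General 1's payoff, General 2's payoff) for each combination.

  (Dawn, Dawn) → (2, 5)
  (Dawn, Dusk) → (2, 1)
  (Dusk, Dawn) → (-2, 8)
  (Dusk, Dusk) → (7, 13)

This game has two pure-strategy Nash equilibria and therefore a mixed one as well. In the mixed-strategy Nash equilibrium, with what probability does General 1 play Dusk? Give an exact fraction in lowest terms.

4/9

General 1's mix p on Dawn must make General 2 indifferent between Dawn and Dusk.
General 2's payoff from Dawn: 5p + 8(1−p). From Dusk: 1p + 13(1−p).
Set equal: 4p = 5(1−p) → p = 5/9.
Probability on Dusk is 1 − 5/9 = 4/9.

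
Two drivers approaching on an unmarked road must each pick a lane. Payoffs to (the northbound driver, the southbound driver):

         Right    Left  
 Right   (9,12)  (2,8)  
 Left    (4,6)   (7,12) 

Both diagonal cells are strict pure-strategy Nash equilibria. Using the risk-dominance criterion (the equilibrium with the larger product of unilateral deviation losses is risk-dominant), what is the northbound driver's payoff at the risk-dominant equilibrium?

At both Right: the northbound driver loses 9 − 4 = 5 by deviating; the southbound driver loses 12 − 8 = 4. Product = 5·4 = 20.
At both Left: the northbound driver loses 7 − 2 = 5 by deviating; the southbound driver loses 12 − 6 = 6. Product = 5·6 = 30.
30 > 20, so both Left is risk-dominant. The northbound driver's payoff there is 7.

7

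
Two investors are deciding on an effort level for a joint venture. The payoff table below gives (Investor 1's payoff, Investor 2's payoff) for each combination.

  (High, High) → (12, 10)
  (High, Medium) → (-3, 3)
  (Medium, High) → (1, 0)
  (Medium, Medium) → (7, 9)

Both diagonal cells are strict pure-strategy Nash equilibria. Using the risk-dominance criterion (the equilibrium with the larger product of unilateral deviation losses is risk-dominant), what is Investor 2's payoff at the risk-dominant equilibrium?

9

At both High: Investor 1 loses 12 − 1 = 11 by deviating; Investor 2 loses 10 − 3 = 7. Product = 11·7 = 77.
At both Medium: Investor 1 loses 7 − (-3) = 10 by deviating; Investor 2 loses 9 − 0 = 9. Product = 10·9 = 90.
90 > 77, so both Medium is risk-dominant. Investor 2's payoff there is 9.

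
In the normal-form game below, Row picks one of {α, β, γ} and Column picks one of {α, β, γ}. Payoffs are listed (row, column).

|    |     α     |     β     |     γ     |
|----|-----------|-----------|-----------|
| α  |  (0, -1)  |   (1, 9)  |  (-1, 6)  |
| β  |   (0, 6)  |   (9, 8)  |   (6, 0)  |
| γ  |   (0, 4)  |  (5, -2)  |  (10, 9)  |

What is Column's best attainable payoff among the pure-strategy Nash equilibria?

9

Both β is a pure NE (Row: 9 ≥ 5; Column: 8 ≥ 6). Column gets 8.
Both γ is a pure NE (Row: 10 ≥ 6; Column: 9 ≥ 4). Column gets 9.
Every other cell has a profitable deviation for at least one player. Highest of {8, 9} is 9.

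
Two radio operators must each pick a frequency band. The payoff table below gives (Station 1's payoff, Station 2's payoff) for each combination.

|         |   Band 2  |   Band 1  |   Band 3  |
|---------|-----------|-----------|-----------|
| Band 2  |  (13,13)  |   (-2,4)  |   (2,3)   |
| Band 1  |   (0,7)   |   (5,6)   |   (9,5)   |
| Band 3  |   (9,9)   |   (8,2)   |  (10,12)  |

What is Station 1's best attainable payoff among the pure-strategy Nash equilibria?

13

Both Band 2 is a pure NE (Station 1: 13 ≥ 9; Station 2: 13 ≥ 4). Station 1 gets 13.
Both Band 3 is a pure NE (Station 1: 10 ≥ 9; Station 2: 12 ≥ 9). Station 1 gets 10.
Every other cell has a profitable deviation for at least one player. Highest of {13, 10} is 13.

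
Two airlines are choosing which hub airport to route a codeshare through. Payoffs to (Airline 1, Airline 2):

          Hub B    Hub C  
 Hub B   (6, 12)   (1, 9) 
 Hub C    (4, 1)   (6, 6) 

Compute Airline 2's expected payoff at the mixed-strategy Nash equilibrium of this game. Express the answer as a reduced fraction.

Airline 1 mixes with probability p on Hub B, chosen so Airline 2 is indifferent: 12p + 1(1−p) = 9p + 6(1−p) gives p = 5/8.
Airline 2's expected payoff is 12·5/8 + 1·3/8 = 63/8.

63/8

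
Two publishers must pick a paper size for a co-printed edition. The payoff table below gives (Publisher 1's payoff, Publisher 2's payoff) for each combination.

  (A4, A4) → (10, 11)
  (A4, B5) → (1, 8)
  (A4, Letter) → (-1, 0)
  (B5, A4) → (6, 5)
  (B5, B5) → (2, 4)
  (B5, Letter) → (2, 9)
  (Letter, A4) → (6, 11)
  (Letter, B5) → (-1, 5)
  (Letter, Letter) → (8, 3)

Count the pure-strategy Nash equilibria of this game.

1

Both A4: Publisher 1 gets 10 (best alternative 6); Publisher 2 gets 11 (best alternative 8). Neither deviates — NE.
Both B5 is not a NE: Publisher 2 would switch to Letter (9 > 4).
No other cell survives both best-response checks, so there is 1 pure NE.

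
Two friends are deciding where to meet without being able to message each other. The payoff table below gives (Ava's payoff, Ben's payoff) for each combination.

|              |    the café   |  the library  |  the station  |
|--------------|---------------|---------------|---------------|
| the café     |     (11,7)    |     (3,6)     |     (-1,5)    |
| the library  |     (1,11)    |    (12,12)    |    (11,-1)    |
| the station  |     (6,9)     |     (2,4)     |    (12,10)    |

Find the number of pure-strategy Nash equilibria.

3

Both the café: Ava gets 11 (best alternative 6); Ben gets 7 (best alternative 6). Neither deviates — NE.
Both the library: Ava gets 12 (best alternative 3); Ben gets 12 (best alternative 11). Neither deviates — NE.
Both the station: Ava gets 12 (best alternative 11); Ben gets 10 (best alternative 9). Neither deviates — NE.
(the station, the library) is not a NE: Ava would switch to the library (12 > 2).
No other cell survives both best-response checks, so there are 3 pure NE.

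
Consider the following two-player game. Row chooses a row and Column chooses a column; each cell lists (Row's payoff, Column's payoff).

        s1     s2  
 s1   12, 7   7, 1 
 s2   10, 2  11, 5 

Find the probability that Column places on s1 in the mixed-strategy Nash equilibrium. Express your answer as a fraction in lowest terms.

2/3

Column's mix q on s1 must make Row indifferent between s1 and s2.
Row's payoff from s1: 12q + 7(1−q). From s2: 10q + 11(1−q).
Set equal: 2q = 4(1−q) → q = 4/6 = 2/3.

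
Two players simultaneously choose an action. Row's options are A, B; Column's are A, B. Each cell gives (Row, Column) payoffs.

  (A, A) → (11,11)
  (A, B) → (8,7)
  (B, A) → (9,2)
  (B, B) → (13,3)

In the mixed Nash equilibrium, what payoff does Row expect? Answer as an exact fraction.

71/7

Column mixes with probability q on A, chosen so Row is indifferent: 11q + 8(1−q) = 9q + 13(1−q) gives q = 5/7.
Row's expected payoff (from either row, since indifferent) is 11·5/7 + 8·2/7 = 71/7.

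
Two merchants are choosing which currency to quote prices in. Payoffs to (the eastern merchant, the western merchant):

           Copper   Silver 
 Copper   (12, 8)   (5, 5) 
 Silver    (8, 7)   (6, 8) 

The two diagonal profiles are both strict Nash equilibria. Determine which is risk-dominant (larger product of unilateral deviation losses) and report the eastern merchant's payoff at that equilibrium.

12

At both Copper: the eastern merchant loses 12 − 8 = 4 by deviating; the western merchant loses 8 − 5 = 3. Product = 4·3 = 12.
At both Silver: the eastern merchant loses 6 − 5 = 1 by deviating; the western merchant loses 8 − 7 = 1. Product = 1·1 = 1.
12 > 1, so both Copper is risk-dominant. The eastern merchant's payoff there is 12.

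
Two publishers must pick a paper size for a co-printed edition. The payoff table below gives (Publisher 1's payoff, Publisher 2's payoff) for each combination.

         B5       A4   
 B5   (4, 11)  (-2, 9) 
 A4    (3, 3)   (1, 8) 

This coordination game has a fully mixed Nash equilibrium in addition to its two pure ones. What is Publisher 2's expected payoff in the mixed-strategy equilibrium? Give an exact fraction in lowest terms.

Publisher 1 mixes with probability p on B5, chosen so Publisher 2 is indifferent: 11p + 3(1−p) = 9p + 8(1−p) gives p = 5/7.
Publisher 2's expected payoff is 11·5/7 + 3·2/7 = 61/7.

61/7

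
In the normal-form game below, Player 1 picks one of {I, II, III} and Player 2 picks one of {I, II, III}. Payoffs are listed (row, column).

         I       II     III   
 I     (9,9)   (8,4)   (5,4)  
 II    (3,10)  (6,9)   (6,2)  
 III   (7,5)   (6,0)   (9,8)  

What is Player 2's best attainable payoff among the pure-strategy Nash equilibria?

9

Both I is a pure NE (Player 1: 9 ≥ 7; Player 2: 9 ≥ 4). Player 2 gets 9.
Both III is a pure NE (Player 1: 9 ≥ 6; Player 2: 8 ≥ 5). Player 2 gets 8.
Every other cell has a profitable deviation for at least one player. Highest of {9, 8} is 9.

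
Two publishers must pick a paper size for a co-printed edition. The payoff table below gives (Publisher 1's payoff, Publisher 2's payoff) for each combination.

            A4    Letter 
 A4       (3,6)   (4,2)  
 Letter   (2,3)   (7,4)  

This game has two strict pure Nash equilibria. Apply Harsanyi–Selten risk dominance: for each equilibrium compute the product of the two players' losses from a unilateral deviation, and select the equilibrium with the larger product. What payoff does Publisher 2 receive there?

At both A4: Publisher 1 loses 3 − 2 = 1 by deviating; Publisher 2 loses 6 − 2 = 4. Product = 1·4 = 4.
At both Letter: Publisher 1 loses 7 − 4 = 3 by deviating; Publisher 2 loses 4 − 3 = 1. Product = 3·1 = 3.
4 > 3, so both A4 is risk-dominant. Publisher 2's payoff there is 6.

6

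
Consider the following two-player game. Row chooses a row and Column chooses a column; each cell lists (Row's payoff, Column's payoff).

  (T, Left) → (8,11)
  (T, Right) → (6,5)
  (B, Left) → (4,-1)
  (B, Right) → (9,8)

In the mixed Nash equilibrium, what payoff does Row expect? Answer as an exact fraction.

48/7

Column mixes with probability q on Left, chosen so Row is indifferent: 8q + 6(1−q) = 4q + 9(1−q) gives q = 3/7.
Row's expected payoff (from either row, since indifferent) is 8·3/7 + 6·4/7 = 48/7.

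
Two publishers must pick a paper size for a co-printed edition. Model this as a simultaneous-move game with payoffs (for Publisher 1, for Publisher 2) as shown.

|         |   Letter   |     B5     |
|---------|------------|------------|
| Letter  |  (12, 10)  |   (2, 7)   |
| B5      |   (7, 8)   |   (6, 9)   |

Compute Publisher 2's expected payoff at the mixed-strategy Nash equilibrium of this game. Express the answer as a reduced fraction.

17/2

Publisher 1 mixes with probability p on Letter, chosen so Publisher 2 is indifferent: 10p + 8(1−p) = 7p + 9(1−p) gives p = 1/4.
Publisher 2's expected payoff is 10·1/4 + 8·3/4 = 17/2.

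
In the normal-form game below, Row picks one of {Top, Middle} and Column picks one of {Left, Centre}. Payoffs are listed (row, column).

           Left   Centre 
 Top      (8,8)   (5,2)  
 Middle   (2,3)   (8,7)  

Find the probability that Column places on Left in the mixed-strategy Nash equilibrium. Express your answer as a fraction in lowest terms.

Column's mix q on Left must make Row indifferent between Top and Middle.
Row's payoff from Top: 8q + 5(1−q). From Middle: 2q + 8(1−q).
Set equal: 6q = 3(1−q) → q = 3/9 = 1/3.

1/3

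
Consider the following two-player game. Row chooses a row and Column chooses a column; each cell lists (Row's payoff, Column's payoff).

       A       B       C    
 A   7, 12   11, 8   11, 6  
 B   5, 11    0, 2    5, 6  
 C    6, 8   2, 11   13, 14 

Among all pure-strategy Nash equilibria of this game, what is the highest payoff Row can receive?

13

Both A is a pure NE (Row: 7 ≥ 6; Column: 12 ≥ 8). Row gets 7.
Both C is a pure NE (Row: 13 ≥ 11; Column: 14 ≥ 11). Row gets 13.
Every other cell has a profitable deviation for at least one player. Highest of {7, 13} is 13.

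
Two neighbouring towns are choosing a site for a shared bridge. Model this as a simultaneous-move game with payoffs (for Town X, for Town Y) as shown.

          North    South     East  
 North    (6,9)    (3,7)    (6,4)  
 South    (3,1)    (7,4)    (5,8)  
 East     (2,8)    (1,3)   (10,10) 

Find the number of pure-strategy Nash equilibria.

2

Both North: Town X gets 6 (best alternative 3); Town Y gets 9 (best alternative 7). Neither deviates — NE.
Both East: Town X gets 10 (best alternative 6); Town Y gets 10 (best alternative 8). Neither deviates — NE.
Both South is not a NE: Town Y would switch to East (8 > 4).
No other cell survives both best-response checks, so there are 2 pure NE.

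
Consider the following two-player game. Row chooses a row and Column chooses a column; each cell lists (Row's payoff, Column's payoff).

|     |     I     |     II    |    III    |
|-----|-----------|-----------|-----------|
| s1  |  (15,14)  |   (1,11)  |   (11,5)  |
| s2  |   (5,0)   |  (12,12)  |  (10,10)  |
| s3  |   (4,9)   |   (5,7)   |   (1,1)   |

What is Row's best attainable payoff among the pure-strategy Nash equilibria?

(s1, I) is a pure NE (Row: 15 ≥ 5; Column: 14 ≥ 11). Row gets 15.
(s2, II) is a pure NE (Row: 12 ≥ 5; Column: 12 ≥ 10). Row gets 12.
Every other cell has a profitable deviation for at least one player. Highest of {15, 12} is 15.

15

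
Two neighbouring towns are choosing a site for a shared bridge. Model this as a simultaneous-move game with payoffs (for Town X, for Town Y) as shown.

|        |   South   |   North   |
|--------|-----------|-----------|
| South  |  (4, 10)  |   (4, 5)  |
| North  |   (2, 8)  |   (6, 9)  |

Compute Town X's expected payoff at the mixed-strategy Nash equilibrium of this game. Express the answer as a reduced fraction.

4

Town Y mixes with probability q on South, chosen so Town X is indifferent: 4q + 4(1−q) = 2q + 6(1−q) gives q = 1/2.
Town X's expected payoff (from either row, since indifferent) is 4·1/2 + 4·1/2 = 4.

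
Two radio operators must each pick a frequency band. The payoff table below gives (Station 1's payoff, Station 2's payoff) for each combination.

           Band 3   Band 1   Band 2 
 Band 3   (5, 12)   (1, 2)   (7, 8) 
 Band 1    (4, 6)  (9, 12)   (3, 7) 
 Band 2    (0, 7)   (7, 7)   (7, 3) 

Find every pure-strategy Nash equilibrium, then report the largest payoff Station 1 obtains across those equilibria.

9

Both Band 3 is a pure NE (Station 1: 5 ≥ 4; Station 2: 12 ≥ 8). Station 1 gets 5.
Both Band 1 is a pure NE (Station 1: 9 ≥ 7; Station 2: 12 ≥ 7). Station 1 gets 9.
Every other cell has a profitable deviation for at least one player. Highest of {5, 9} is 9.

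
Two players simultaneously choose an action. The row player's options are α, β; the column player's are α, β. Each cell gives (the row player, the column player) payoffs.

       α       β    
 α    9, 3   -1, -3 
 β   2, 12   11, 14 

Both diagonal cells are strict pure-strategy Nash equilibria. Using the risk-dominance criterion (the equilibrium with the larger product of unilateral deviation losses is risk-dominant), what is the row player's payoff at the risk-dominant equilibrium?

9

At both α: the row player loses 9 − 2 = 7 by deviating; the column player loses 3 − (-3) = 6. Product = 7·6 = 42.
At both β: the row player loses 11 − (-1) = 12 by deviating; the column player loses 14 − 12 = 2. Product = 12·2 = 24.
42 > 24, so both α is risk-dominant. The row player's payoff there is 9.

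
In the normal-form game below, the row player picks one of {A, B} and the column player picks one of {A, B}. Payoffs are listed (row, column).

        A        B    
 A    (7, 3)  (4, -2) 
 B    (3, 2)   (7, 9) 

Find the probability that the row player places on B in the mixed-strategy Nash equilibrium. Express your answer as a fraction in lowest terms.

5/12

The row player's mix p on A must make the column player indifferent between A and B.
The column player's payoff from A: 3p + 2(1−p). From B: (-2)p + 9(1−p).
Set equal: 5p = 7(1−p) → p = 7/12.
Probability on B is 1 − 7/12 = 5/12.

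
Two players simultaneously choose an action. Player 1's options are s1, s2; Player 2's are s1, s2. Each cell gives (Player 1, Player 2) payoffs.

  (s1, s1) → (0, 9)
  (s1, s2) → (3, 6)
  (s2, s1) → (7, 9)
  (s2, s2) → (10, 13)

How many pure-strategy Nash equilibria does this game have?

Both s2: Player 1 gets 10 (best alternative 3); Player 2 gets 13 (best alternative 9). Neither deviates — NE.
Both s1 is not a NE: Player 1 would switch to s2 (7 > 0).
No other cell survives both best-response checks, so there is 1 pure NE.

1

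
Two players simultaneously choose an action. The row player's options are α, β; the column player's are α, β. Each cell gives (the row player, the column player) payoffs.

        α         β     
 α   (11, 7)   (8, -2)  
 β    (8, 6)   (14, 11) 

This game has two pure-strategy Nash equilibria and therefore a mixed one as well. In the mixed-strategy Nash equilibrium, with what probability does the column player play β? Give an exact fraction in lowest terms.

The column player's mix q on α must make the row player indifferent between α and β.
The row player's payoff from α: 11q + 8(1−q). From β: 8q + 14(1−q).
Set equal: 3q = 6(1−q) → q = 6/9 = 2/3.
Probability on β is 1 − 2/3 = 1/3.

1/3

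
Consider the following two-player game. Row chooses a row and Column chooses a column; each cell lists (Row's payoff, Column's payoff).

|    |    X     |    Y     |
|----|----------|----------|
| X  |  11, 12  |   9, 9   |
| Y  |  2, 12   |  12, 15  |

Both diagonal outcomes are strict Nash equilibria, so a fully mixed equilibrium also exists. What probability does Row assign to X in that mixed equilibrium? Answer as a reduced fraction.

1/2

Row's mix p on X must make Column indifferent between X and Y.
Column's payoff from X: 12p + 12(1−p). From Y: 9p + 15(1−p).
Set equal: 3p = 3(1−p) → p = 3/6 = 1/2.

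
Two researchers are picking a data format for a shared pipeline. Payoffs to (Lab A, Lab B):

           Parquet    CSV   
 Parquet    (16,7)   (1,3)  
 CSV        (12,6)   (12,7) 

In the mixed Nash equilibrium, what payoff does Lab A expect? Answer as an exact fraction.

Lab B mixes with probability q on Parquet, chosen so Lab A is indifferent: 16q + 1(1−q) = 12q + 12(1−q) gives q = 11/15.
Lab A's expected payoff (from either row, since indifferent) is 16·11/15 + 1·4/15 = 12.

12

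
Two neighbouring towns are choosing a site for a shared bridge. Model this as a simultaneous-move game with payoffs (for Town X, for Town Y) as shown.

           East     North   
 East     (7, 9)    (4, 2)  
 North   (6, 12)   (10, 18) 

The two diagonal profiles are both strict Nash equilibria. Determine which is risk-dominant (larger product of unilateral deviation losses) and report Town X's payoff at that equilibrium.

At both East: Town X loses 7 − 6 = 1 by deviating; Town Y loses 9 − 2 = 7. Product = 1·7 = 7.
At both North: Town X loses 10 − 4 = 6 by deviating; Town Y loses 18 − 12 = 6. Product = 6·6 = 36.
36 > 7, so both North is risk-dominant. Town X's payoff there is 10.

10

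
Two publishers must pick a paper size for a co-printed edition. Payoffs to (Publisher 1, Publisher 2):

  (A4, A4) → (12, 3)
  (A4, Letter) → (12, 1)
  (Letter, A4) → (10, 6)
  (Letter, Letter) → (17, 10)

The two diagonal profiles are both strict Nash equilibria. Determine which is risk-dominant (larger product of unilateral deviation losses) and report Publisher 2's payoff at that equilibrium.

10

At both A4: Publisher 1 loses 12 − 10 = 2 by deviating; Publisher 2 loses 3 − 1 = 2. Product = 2·2 = 4.
At both Letter: Publisher 1 loses 17 − 12 = 5 by deviating; Publisher 2 loses 10 − 6 = 4. Product = 5·4 = 20.
20 > 4, so both Letter is risk-dominant. Publisher 2's payoff there is 10.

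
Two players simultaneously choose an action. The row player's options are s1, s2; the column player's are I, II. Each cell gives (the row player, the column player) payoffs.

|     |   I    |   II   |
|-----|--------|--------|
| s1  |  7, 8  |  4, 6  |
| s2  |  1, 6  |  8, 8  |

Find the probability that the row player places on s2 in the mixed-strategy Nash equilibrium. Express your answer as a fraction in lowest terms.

The row player's mix p on s1 must make the column player indifferent between I and II.
The column player's payoff from I: 8p + 6(1−p). From II: 6p + 8(1−p).
Set equal: 2p = 2(1−p) → p = 2/4 = 1/2.
Probability on s2 is 1 − 1/2 = 1/2.

1/2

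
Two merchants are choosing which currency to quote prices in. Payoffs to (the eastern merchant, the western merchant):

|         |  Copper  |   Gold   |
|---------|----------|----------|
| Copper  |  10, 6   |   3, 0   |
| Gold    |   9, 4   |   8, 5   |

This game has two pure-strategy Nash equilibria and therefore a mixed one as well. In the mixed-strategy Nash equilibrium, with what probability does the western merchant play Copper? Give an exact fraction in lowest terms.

5/6

The western merchant's mix q on Copper must make the eastern merchant indifferent between Copper and Gold.
The eastern merchant's payoff from Copper: 10q + 3(1−q). From Gold: 9q + 8(1−q).
Set equal: 1q = 5(1−q) → q = 5/6.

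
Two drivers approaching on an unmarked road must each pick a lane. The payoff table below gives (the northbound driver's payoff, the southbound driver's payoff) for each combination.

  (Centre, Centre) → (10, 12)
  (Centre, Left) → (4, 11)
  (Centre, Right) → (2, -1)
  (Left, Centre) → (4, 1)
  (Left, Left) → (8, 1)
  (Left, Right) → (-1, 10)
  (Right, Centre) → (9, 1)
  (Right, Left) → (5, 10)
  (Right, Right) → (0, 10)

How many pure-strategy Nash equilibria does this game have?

1

Both Centre: the northbound driver gets 10 (best alternative 9); the southbound driver gets 12 (best alternative 11). Neither deviates — NE.
Both Left is not a NE: the southbound driver would switch to Right (10 > 1).
No other cell survives both best-response checks, so there is 1 pure NE.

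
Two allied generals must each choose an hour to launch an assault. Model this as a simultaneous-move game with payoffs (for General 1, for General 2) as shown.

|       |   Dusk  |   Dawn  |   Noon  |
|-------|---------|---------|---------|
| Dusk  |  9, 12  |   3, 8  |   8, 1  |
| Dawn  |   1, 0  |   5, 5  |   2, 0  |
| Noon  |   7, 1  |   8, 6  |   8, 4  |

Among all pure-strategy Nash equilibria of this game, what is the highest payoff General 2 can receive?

Both Dusk is a pure NE (General 1: 9 ≥ 7; General 2: 12 ≥ 8). General 2 gets 12.
(Noon, Dawn) is a pure NE (General 1: 8 ≥ 5; General 2: 6 ≥ 4). General 2 gets 6.
Every other cell has a profitable deviation for at least one player. Highest of {12, 6} is 12.

12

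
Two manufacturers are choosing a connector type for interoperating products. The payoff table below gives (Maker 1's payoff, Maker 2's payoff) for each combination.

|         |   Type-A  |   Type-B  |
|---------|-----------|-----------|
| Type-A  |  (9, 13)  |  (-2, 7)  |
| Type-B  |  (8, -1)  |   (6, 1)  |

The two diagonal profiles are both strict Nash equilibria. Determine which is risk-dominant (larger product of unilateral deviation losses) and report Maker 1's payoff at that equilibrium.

At both Type-A: Maker 1 loses 9 − 8 = 1 by deviating; Maker 2 loses 13 − 7 = 6. Product = 1·6 = 6.
At both Type-B: Maker 1 loses 6 − (-2) = 8 by deviating; Maker 2 loses 1 − (-1) = 2. Product = 8·2 = 16.
16 > 6, so both Type-B is risk-dominant. Maker 1's payoff there is 6.

6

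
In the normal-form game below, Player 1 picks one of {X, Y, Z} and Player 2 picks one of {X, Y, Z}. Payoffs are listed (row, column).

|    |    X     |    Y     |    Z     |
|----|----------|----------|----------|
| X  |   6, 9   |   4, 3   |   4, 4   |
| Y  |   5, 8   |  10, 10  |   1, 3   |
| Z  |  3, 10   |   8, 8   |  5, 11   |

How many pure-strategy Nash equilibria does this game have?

3

Both X: Player 1 gets 6 (best alternative 5); Player 2 gets 9 (best alternative 4). Neither deviates — NE.
Both Y: Player 1 gets 10 (best alternative 8); Player 2 gets 10 (best alternative 8). Neither deviates — NE.
Both Z: Player 1 gets 5 (best alternative 4); Player 2 gets 11 (best alternative 10). Neither deviates — NE.
(Y, Z) is not a NE: Player 1 would switch to Z (5 > 1).
No other cell survives both best-response checks, so there are 3 pure NE.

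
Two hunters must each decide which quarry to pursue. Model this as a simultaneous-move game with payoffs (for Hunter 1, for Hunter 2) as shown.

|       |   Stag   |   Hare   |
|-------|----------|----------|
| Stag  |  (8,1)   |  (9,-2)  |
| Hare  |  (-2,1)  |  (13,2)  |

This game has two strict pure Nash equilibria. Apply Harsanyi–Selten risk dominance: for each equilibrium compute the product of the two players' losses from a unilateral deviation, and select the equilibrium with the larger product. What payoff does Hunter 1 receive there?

8

At both Stag: Hunter 1 loses 8 − (-2) = 10 by deviating; Hunter 2 loses 1 − (-2) = 3. Product = 10·3 = 30.
At both Hare: Hunter 1 loses 13 − 9 = 4 by deviating; Hunter 2 loses 2 − 1 = 1. Product = 4·1 = 4.
30 > 4, so both Stag is risk-dominant. Hunter 1's payoff there is 8.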